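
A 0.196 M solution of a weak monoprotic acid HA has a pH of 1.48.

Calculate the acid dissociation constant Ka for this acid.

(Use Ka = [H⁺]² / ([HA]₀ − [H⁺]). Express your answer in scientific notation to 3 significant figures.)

[H⁺] = 10^(−pH) = 10^(−1.48) = 3.311e-02 M. For HA ⇌ H⁺ + A⁻, Ka = [H⁺][A⁻]/[HA] = [H⁺]² / ([HA]₀ − [H⁺]) = (3.311e-02)² / (0.196 − 3.311e-02) = 6.73e-03.

K_a = 6.73e-03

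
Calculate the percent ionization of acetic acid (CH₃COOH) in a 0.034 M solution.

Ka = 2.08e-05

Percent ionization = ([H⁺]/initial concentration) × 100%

Using Ka equilibrium: x² + Ka×x - Ka×C = 0. Solving: [H⁺] = 8.3062e-04. Percent = (8.3062e-04/0.034) × 100

Percent ionization = 2.44%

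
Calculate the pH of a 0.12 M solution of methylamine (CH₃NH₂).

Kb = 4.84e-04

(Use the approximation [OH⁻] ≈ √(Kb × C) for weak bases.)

[OH⁻] = √(Kb × C) = √(4.84e-04 × 0.12) = 7.6210e-03. pOH = 2.12, pH = 14 - pOH

pH = 11.88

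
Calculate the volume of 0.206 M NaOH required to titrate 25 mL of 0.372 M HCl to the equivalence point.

At equivalence: moles acid = moles base. moles HCl = 0.372 × 25/1000 = 0.0093 mol. V_base = moles / 0.206 × 1000 = 45.1 mL.

V_{base} = 45.1 mL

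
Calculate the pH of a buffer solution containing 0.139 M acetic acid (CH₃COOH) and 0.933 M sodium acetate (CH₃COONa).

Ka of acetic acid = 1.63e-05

pKa = -log(1.63e-05) = 4.79. pH = pKa + log([A⁻]/[HA]) = 4.79 + log(0.933/0.139)

pH = 5.61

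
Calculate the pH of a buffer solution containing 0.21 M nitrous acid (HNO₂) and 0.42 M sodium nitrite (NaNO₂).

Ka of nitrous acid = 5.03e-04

pKa = -log(5.03e-04) = 3.30. pH = pKa + log([A⁻]/[HA]) = 3.30 + log(0.42/0.21)

pH = 3.60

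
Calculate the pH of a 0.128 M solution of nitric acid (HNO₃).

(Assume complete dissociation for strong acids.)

[H⁺] = 0.128 M for strong acid. pH = -log[H⁺] = -log(0.128)

pH = 0.89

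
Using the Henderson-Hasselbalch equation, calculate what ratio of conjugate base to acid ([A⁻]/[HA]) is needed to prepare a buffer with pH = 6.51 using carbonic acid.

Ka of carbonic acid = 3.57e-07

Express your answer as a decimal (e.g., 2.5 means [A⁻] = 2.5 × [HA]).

pKa = -log(3.57e-07) = 6.4473. pH = pKa + log([A⁻]/[HA]), so log([A⁻]/[HA]) = pH − pKa = 6.51 − 6.4473 = 0.0627. [A⁻]/[HA] = 10^(0.0627) = 1.16

[A⁻]/[HA] = 1.16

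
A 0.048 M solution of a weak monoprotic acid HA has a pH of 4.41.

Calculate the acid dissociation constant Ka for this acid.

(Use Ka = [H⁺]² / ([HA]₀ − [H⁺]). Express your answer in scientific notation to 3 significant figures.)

[H⁺] = 10^(−pH) = 10^(−4.41) = 3.890e-05 M. For HA ⇌ H⁺ + A⁻, Ka = [H⁺][A⁻]/[HA] = [H⁺]² / ([HA]₀ − [H⁺]) = (3.890e-05)² / (0.048 − 3.890e-05) = 3.16e-08.

K_a = 3.16e-08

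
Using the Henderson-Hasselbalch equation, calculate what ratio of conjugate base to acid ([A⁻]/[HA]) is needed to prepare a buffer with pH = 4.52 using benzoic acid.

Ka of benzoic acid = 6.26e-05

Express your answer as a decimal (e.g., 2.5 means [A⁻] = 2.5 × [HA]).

pKa = -log(6.26e-05) = 4.2034. pH = pKa + log([A⁻]/[HA]), so log([A⁻]/[HA]) = pH − pKa = 4.52 − 4.2034 = 0.3166. [A⁻]/[HA] = 10^(0.3166) = 2.07

[A⁻]/[HA] = 2.07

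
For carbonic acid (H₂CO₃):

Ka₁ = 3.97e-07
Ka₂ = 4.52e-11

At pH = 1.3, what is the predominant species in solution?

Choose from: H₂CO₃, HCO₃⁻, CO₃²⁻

pKa₁ = 6.40, pKa₂ = 10.34. For a polyprotic acid the predominant species crosses at each pKa: below pKa_n the protonated form dominates, above it the deprotonated form does. At pH = 1.3, the predominant species is H₂CO₃.

H₂CO₃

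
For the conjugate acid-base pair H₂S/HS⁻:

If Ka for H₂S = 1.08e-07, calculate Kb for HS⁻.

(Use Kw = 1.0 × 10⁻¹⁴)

For a conjugate pair Ka × Kb = Kw, so Kb = Kw/Ka = 1.0 × 10⁻¹⁴ / 1.08e-07 = 9.26e-08.

K_b = 9.26e-08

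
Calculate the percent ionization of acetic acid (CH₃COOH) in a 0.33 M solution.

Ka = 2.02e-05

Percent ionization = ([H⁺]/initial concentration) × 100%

Using Ka equilibrium: x² + Ka×x - Ka×C = 0. Solving: [H⁺] = 2.5718e-03. Percent = (2.5718e-03/0.33) × 100

Percent ionization = 0.779%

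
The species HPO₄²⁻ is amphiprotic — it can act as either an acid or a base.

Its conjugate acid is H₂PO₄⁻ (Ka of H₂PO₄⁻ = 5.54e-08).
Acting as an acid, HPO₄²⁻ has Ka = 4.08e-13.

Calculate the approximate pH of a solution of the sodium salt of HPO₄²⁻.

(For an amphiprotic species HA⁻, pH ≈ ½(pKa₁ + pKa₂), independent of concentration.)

pKa₁ = -log(5.54e-08) = 7.26; pKa₂ = -log(4.08e-13) = 12.39. For an amphiprotic species, pH ≈ ½(pKa₁ + pKa₂) = ½(7.26 + 12.39) = 9.82.

pH = 9.82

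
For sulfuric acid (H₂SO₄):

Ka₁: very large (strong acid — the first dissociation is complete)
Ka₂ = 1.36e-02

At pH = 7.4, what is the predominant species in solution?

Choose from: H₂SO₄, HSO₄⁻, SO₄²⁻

The first dissociation is complete, so H₂SO₄ itself is never the predominant species in water; pKa₂ = -log(1.36e-02) = 1.87. For a polyprotic acid the predominant species crosses at each pKa: below pKa_n the protonated form dominates, above it the deprotonated form does. At pH = 7.4, the predominant species is SO₄²⁻.

SO₄²⁻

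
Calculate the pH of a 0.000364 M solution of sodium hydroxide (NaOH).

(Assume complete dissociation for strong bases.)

[OH⁻] = 0.000364 M for strong base. pOH = -log[OH⁻] = 3.44, pH = 14 - pOH

pH = 10.56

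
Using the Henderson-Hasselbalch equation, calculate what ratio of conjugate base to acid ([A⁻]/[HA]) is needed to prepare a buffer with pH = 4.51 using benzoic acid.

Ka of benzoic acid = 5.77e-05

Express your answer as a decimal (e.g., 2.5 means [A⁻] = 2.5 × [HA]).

pKa = -log(5.77e-05) = 4.2388. pH = pKa + log([A⁻]/[HA]), so log([A⁻]/[HA]) = pH − pKa = 4.51 − 4.2388 = 0.2712. [A⁻]/[HA] = 10^(0.2712) = 1.87

[A⁻]/[HA] = 1.87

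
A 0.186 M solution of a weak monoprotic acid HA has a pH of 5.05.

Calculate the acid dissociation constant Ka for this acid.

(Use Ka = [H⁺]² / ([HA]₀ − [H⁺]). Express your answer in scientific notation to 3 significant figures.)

[H⁺] = 10^(−pH) = 10^(−5.05) = 8.913e-06 M. For HA ⇌ H⁺ + A⁻, Ka = [H⁺][A⁻]/[HA] = [H⁺]² / ([HA]₀ − [H⁺]) = (8.913e-06)² / (0.186 − 8.913e-06) = 4.27e-10.

K_a = 4.27e-10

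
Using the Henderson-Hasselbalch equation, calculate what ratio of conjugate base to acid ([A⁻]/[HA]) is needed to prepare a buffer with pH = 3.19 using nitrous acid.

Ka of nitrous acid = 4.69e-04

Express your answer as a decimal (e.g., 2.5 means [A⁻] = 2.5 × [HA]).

pKa = -log(4.69e-04) = 3.3288. pH = pKa + log([A⁻]/[HA]), so log([A⁻]/[HA]) = pH − pKa = 3.19 − 3.3288 = -0.1388. [A⁻]/[HA] = 10^(-0.1388) = 0.726

[A⁻]/[HA] = 0.726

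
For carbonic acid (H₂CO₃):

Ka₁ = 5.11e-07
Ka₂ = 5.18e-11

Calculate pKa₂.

pKa₂ = -log(Ka₂) = -log(5.18e-11) = 10.29.

pK_{a2} = 10.29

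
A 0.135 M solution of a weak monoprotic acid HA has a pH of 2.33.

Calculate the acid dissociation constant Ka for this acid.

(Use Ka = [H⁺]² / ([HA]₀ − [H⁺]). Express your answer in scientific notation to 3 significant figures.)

[H⁺] = 10^(−pH) = 10^(−2.33) = 4.677e-03 M. For HA ⇌ H⁺ + A⁻, Ka = [H⁺][A⁻]/[HA] = [H⁺]² / ([HA]₀ − [H⁺]) = (4.677e-03)² / (0.135 − 4.677e-03) = 1.68e-04.

K_a = 1.68e-04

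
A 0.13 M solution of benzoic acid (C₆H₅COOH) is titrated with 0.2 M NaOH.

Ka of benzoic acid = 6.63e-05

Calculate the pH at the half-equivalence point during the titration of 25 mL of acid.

At half-equivalence [HA] = [A⁻], so Henderson-Hasselbalch gives pH = pKa = -log(6.63e-05) = 4.18.

pH = pKa = 4.18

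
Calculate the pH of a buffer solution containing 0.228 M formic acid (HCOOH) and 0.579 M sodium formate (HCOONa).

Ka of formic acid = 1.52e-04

pKa = -log(1.52e-04) = 3.82. pH = pKa + log([A⁻]/[HA]) = 3.82 + log(0.579/0.228)

pH = 4.22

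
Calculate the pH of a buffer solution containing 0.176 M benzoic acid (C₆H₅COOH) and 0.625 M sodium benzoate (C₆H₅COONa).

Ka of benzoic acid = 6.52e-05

pKa = -log(6.52e-05) = 4.19. pH = pKa + log([A⁻]/[HA]) = 4.19 + log(0.625/0.176)

pH = 4.74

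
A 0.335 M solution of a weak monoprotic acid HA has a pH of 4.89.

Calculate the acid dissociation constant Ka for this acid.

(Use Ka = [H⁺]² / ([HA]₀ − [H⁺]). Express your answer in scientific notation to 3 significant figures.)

[H⁺] = 10^(−pH) = 10^(−4.89) = 1.288e-05 M. For HA ⇌ H⁺ + A⁻, Ka = [H⁺][A⁻]/[HA] = [H⁺]² / ([HA]₀ − [H⁺]) = (1.288e-05)² / (0.335 − 1.288e-05) = 4.95e-10.

K_a = 4.95e-10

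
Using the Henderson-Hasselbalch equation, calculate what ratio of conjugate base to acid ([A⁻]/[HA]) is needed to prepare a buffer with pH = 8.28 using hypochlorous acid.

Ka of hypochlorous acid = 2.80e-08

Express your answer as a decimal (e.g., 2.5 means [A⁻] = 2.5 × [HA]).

pKa = -log(2.80e-08) = 7.5528. pH = pKa + log([A⁻]/[HA]), so log([A⁻]/[HA]) = pH − pKa = 8.28 − 7.5528 = 0.7272. [A⁻]/[HA] = 10^(0.7272) = 5.34

[A⁻]/[HA] = 5.34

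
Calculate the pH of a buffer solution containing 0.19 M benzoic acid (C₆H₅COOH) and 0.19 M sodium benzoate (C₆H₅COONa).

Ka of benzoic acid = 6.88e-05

pKa = -log(6.88e-05) = 4.16. pH = pKa + log([A⁻]/[HA]) = 4.16 + log(0.19/0.19)

pH = 4.16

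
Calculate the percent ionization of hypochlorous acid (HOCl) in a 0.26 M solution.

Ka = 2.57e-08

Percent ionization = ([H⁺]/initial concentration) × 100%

Using Ka equilibrium: x² + Ka×x - Ka×C = 0. Solving: [H⁺] = 8.1731e-05. Percent = (8.1731e-05/0.26) × 100

Percent ionization = 0.0314%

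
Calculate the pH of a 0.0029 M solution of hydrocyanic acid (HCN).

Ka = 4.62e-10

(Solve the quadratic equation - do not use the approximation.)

x² + Ka×x - Ka×C = 0. Using quadratic formula: [H⁺] = 1.1573e-06

pH = 5.94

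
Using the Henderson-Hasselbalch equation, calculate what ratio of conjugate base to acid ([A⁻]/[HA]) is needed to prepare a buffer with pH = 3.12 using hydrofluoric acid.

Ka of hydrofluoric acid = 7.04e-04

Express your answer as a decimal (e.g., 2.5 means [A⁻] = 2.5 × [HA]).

pKa = -log(7.04e-04) = 3.1524. pH = pKa + log([A⁻]/[HA]), so log([A⁻]/[HA]) = pH − pKa = 3.12 − 3.1524 = -0.0324. [A⁻]/[HA] = 10^(-0.0324) = 0.928

[A⁻]/[HA] = 0.928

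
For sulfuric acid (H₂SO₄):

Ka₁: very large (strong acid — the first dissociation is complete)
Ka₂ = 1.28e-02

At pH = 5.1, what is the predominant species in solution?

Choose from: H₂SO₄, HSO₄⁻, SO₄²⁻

The first dissociation is complete, so H₂SO₄ itself is never the predominant species in water; pKa₂ = -log(1.28e-02) = 1.89. For a polyprotic acid the predominant species crosses at each pKa: below pKa_n the protonated form dominates, above it the deprotonated form does. At pH = 5.1, the predominant species is SO₄²⁻.

SO₄²⁻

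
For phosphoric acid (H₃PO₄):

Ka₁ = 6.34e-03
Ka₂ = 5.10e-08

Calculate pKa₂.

pKa₂ = -log(Ka₂) = -log(5.10e-08) = 7.29.

pK_{a2} = 7.29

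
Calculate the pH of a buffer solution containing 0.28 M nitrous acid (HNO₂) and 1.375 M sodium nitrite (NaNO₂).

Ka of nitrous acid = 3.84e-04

pKa = -log(3.84e-04) = 3.42. pH = pKa + log([A⁻]/[HA]) = 3.42 + log(1.375/0.28)

pH = 4.11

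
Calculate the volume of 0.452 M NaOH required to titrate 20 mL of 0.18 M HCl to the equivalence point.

At equivalence: moles acid = moles base. moles HCl = 0.18 × 20/1000 = 0.0036 mol. V_base = moles / 0.452 × 1000 = 8.0 mL.

V_{base} = 8.0 mL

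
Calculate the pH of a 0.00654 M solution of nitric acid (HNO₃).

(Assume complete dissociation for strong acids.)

[H⁺] = 0.00654 M for strong acid. pH = -log[H⁺] = -log(0.00654)

pH = 2.18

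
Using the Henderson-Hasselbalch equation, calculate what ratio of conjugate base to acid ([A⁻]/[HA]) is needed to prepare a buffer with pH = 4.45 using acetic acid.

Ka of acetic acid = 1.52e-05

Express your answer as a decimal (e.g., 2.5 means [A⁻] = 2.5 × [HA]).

pKa = -log(1.52e-05) = 4.8182. pH = pKa + log([A⁻]/[HA]), so log([A⁻]/[HA]) = pH − pKa = 4.45 − 4.8182 = -0.3682. [A⁻]/[HA] = 10^(-0.3682) = 0.428

[A⁻]/[HA] = 0.428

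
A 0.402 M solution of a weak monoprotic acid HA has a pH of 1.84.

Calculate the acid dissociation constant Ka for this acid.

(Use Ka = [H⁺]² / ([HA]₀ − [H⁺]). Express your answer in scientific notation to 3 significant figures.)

[H⁺] = 10^(−pH) = 10^(−1.84) = 1.445e-02 M. For HA ⇌ H⁺ + A⁻, Ka = [H⁺][A⁻]/[HA] = [H⁺]² / ([HA]₀ − [H⁺]) = (1.445e-02)² / (0.402 − 1.445e-02) = 5.39e-04.

K_a = 5.39e-04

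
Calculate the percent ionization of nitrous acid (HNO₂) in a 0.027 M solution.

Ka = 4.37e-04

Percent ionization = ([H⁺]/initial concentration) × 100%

Using Ka equilibrium: x² + Ka×x - Ka×C = 0. Solving: [H⁺] = 3.2234e-03. Percent = (3.2234e-03/0.027) × 100

Percent ionization = 11.9%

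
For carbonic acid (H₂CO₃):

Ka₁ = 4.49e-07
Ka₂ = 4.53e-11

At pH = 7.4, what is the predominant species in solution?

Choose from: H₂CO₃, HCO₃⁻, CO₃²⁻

pKa₁ = 6.35, pKa₂ = 10.34. For a polyprotic acid the predominant species crosses at each pKa: below pKa_n the protonated form dominates, above it the deprotonated form does. At pH = 7.4, the predominant species is HCO₃⁻.

HCO₃⁻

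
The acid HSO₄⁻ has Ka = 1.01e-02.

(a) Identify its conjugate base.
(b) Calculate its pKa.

(a) The conjugate base is formed by removing one H⁺ from HSO₄⁻, giving SO₄²⁻. (b) pKa = -log(Ka) = -log(1.01e-02) = 2.00.

Conjugate base: SO₄²⁻; pK_a = 2.00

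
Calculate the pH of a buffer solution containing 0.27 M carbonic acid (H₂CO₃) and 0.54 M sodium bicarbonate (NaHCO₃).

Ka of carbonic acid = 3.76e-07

pKa = -log(3.76e-07) = 6.42. pH = pKa + log([A⁻]/[HA]) = 6.42 + log(0.54/0.27)

pH = 6.73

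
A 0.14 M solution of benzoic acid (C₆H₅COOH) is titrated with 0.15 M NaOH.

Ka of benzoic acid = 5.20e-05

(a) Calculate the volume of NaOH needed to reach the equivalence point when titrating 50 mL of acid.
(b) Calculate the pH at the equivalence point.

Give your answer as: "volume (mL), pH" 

moles acid = 0.14 × 50/1000 = 0.007 mol; V_base = moles/0.15 × 1000 = 46.7 mL. At equivalence only the conjugate base is present: [A⁻] = 0.007/0.097 = 7.2414e-02 M. Kb = Kw/Ka = 1.92e-10; [OH⁻] = √(Kb × [A⁻]) = 3.7317e-06; pOH = 5.43; pH = 14 - pOH = 8.57.

V = 46.7 mL, pH = 8.57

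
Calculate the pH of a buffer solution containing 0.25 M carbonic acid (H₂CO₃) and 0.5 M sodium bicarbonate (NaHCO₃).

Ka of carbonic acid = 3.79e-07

pKa = -log(3.79e-07) = 6.42. pH = pKa + log([A⁻]/[HA]) = 6.42 + log(0.5/0.25)

pH = 6.72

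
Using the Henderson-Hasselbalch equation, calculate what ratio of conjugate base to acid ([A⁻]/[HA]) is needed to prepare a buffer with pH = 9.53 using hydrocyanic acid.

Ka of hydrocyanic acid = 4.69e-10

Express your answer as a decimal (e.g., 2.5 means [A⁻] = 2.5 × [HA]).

pKa = -log(4.69e-10) = 9.3288. pH = pKa + log([A⁻]/[HA]), so log([A⁻]/[HA]) = pH − pKa = 9.53 − 9.3288 = 0.2012. [A⁻]/[HA] = 10^(0.2012) = 1.59

[A⁻]/[HA] = 1.59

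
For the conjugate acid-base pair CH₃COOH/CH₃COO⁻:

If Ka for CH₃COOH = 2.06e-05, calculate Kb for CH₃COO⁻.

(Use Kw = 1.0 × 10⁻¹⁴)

For a conjugate pair Ka × Kb = Kw, so Kb = Kw/Ka = 1.0 × 10⁻¹⁴ / 2.06e-05 = 4.85e-10.

K_b = 4.85e-10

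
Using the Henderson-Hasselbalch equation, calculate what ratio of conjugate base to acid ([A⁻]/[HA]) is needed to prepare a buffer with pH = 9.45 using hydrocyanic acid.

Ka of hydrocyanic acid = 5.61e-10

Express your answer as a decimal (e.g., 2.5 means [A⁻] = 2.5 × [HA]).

pKa = -log(5.61e-10) = 9.2510. pH = pKa + log([A⁻]/[HA]), so log([A⁻]/[HA]) = pH − pKa = 9.45 − 9.2510 = 0.1990. [A⁻]/[HA] = 10^(0.1990) = 1.58

[A⁻]/[HA] = 1.58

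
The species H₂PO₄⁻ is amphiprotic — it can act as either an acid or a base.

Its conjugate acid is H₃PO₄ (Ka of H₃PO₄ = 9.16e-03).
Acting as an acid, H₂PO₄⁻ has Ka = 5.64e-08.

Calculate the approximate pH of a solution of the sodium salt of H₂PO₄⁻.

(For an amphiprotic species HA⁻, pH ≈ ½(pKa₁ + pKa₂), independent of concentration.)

pKa₁ = -log(9.16e-03) = 2.04; pKa₂ = -log(5.64e-08) = 7.25. For an amphiprotic species, pH ≈ ½(pKa₁ + pKa₂) = ½(2.04 + 7.25) = 4.64.

pH = 4.64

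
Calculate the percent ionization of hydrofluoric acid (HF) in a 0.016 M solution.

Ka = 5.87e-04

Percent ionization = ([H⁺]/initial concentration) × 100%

Using Ka equilibrium: x² + Ka×x - Ka×C = 0. Solving: [H⁺] = 2.7852e-03. Percent = (2.7852e-03/0.016) × 100

Percent ionization = 17.4%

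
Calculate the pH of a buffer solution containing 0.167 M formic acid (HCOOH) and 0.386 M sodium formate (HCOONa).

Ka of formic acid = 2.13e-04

pKa = -log(2.13e-04) = 3.67. pH = pKa + log([A⁻]/[HA]) = 3.67 + log(0.386/0.167)

pH = 4.04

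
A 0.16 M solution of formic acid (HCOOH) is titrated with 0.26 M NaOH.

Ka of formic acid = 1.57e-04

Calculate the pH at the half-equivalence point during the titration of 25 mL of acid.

At half-equivalence [HA] = [A⁻], so Henderson-Hasselbalch gives pH = pKa = -log(1.57e-04) = 3.80.

pH = pKa = 3.80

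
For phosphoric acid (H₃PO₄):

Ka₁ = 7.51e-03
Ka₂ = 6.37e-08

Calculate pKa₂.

pKa₂ = -log(Ka₂) = -log(6.37e-08) = 7.20.

pK_{a2} = 7.20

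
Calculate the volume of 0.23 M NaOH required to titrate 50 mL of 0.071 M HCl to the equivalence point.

At equivalence: moles acid = moles base. moles HCl = 0.071 × 50/1000 = 0.00355 mol. V_base = moles / 0.23 × 1000 = 15.4 mL.

V_{base} = 15.4 mL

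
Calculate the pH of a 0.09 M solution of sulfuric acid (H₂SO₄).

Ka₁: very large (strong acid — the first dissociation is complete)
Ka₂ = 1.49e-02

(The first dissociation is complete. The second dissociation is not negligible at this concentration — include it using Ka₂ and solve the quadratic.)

First dissociation is complete: [H⁺]₀ = [HSO₄⁻]₀ = C = 0.09 M. Second dissociation HSO₄⁻ ⇌ H⁺ + SO₄²⁻: let x = [SO₄²⁻]. Ka₂ = (C + x)·x / (C − x) = 1.49e-02 → x² + (C + Ka₂)·x − Ka₂·C = 0 → x² + 0.10490·x − 1.341e-03 = 0. x = (−0.10490 + √(0.10490² + 4 × 1.341e-03)) / 2 = 1.1519e-02 M. [H⁺] = C + x = 0.09 + 1.1519e-02 = 1.0152e-01 M. pH = -log(1.0152e-01) = 0.99.

pH = 0.99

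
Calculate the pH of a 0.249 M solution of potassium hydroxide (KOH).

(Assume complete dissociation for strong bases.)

[OH⁻] = 0.249 M for strong base. pOH = -log[OH⁻] = 0.60, pH = 14 - pOH

pH = 13.40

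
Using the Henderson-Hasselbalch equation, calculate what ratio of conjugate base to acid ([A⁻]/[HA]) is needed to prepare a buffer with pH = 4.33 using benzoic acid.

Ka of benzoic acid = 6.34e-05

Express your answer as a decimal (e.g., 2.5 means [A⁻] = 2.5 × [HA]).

pKa = -log(6.34e-05) = 4.1979. pH = pKa + log([A⁻]/[HA]), so log([A⁻]/[HA]) = pH − pKa = 4.33 − 4.1979 = 0.1321. [A⁻]/[HA] = 10^(0.1321) = 1.36

[A⁻]/[HA] = 1.36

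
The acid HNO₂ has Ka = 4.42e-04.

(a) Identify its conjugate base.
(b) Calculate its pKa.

(a) The conjugate base is formed by removing one H⁺ from HNO₂, giving NO₂⁻. (b) pKa = -log(Ka) = -log(4.42e-04) = 3.35.

Conjugate base: NO₂⁻; pK_a = 3.35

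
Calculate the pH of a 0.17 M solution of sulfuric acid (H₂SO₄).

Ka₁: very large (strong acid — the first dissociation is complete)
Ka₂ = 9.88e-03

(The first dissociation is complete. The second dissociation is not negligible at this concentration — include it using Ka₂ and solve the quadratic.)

First dissociation is complete: [H⁺]₀ = [HSO₄⁻]₀ = C = 0.17 M. Second dissociation HSO₄⁻ ⇌ H⁺ + SO₄²⁻: let x = [SO₄²⁻]. Ka₂ = (C + x)·x / (C − x) = 9.88e-03 → x² + (C + Ka₂)·x − Ka₂·C = 0 → x² + 0.17988·x − 1.680e-03 = 0. x = (−0.17988 + √(0.17988² + 4 × 1.680e-03)) / 2 = 8.8973e-03 M. [H⁺] = C + x = 0.17 + 8.8973e-03 = 1.7890e-01 M. pH = -log(1.7890e-01) = 0.75.

pH = 0.75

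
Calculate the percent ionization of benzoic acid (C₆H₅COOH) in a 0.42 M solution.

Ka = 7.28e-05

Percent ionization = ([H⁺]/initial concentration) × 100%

Using Ka equilibrium: x² + Ka×x - Ka×C = 0. Solving: [H⁺] = 5.4933e-03. Percent = (5.4933e-03/0.42) × 100

Percent ionization = 1.31%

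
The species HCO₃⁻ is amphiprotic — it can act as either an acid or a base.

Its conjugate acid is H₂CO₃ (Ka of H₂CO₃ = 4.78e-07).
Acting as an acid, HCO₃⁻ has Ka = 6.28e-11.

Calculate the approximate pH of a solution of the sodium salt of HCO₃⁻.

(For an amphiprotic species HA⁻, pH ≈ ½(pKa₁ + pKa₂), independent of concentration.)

pKa₁ = -log(4.78e-07) = 6.32; pKa₂ = -log(6.28e-11) = 10.20. For an amphiprotic species, pH ≈ ½(pKa₁ + pKa₂) = ½(6.32 + 10.20) = 8.26.

pH = 8.26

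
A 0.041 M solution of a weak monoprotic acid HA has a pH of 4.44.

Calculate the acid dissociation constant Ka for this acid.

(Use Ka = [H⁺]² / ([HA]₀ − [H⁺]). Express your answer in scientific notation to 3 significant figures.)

[H⁺] = 10^(−pH) = 10^(−4.44) = 3.631e-05 M. For HA ⇌ H⁺ + A⁻, Ka = [H⁺][A⁻]/[HA] = [H⁺]² / ([HA]₀ − [H⁺]) = (3.631e-05)² / (0.041 − 3.631e-05) = 3.22e-08.

K_a = 3.22e-08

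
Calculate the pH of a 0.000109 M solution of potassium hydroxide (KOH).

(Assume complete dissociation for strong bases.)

[OH⁻] = 0.000109 M for strong base. pOH = -log[OH⁻] = 3.96, pH = 14 - pOH

pH = 10.04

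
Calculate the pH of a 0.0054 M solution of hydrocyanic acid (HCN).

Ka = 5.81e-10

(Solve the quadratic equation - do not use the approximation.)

x² + Ka×x - Ka×C = 0. Using quadratic formula: [H⁺] = 1.7710e-06

pH = 5.75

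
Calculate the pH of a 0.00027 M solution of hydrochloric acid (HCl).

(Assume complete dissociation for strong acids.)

[H⁺] = 0.00027 M for strong acid. pH = -log[H⁺] = -log(0.00027)

pH = 3.57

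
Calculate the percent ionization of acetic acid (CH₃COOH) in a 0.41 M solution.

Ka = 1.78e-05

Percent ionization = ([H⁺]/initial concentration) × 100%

Using Ka equilibrium: x² + Ka×x - Ka×C = 0. Solving: [H⁺] = 2.6926e-03. Percent = (2.6926e-03/0.41) × 100

Percent ionization = 0.657%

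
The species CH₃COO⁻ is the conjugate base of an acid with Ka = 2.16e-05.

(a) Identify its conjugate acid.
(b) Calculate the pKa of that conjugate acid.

(a) The conjugate acid is formed by adding one H⁺ to CH₃COO⁻, giving CH₃COOH. (b) pKa = -log(Ka) = -log(2.16e-05) = 4.67.

Conjugate acid: CH₃COOH; pK_a = 4.67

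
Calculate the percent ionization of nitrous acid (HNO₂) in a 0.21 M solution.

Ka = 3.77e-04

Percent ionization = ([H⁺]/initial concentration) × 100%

Using Ka equilibrium: x² + Ka×x - Ka×C = 0. Solving: [H⁺] = 8.7112e-03. Percent = (8.7112e-03/0.21) × 100

Percent ionization = 4.15%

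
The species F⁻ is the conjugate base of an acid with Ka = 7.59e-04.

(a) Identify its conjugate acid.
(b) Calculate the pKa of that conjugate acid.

(a) The conjugate acid is formed by adding one H⁺ to F⁻, giving HF. (b) pKa = -log(Ka) = -log(7.59e-04) = 3.12.

Conjugate acid: HF; pK_a = 3.12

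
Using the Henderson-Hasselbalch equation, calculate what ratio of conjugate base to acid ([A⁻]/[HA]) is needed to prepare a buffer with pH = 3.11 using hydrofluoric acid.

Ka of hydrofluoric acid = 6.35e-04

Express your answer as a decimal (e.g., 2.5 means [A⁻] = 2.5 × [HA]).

pKa = -log(6.35e-04) = 3.1972. pH = pKa + log([A⁻]/[HA]), so log([A⁻]/[HA]) = pH − pKa = 3.11 − 3.1972 = -0.0872. [A⁻]/[HA] = 10^(-0.0872) = 0.818

[A⁻]/[HA] = 0.818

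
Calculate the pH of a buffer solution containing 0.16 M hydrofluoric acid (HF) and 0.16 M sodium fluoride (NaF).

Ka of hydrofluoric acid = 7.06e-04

pKa = -log(7.06e-04) = 3.15. pH = pKa + log([A⁻]/[HA]) = 3.15 + log(0.16/0.16)

pH = 3.15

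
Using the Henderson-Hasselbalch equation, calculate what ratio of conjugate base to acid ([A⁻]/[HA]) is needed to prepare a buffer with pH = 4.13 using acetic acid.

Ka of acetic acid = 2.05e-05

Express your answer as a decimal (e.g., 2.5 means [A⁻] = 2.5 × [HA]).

pKa = -log(2.05e-05) = 4.6882. pH = pKa + log([A⁻]/[HA]), so log([A⁻]/[HA]) = pH − pKa = 4.13 − 4.6882 = -0.5582. [A⁻]/[HA] = 10^(-0.5582) = 0.277

[A⁻]/[HA] = 0.277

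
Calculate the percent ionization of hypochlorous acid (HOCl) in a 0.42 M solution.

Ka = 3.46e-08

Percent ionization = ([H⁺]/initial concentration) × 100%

Using Ka equilibrium: x² + Ka×x - Ka×C = 0. Solving: [H⁺] = 1.2053e-04. Percent = (1.2053e-04/0.42) × 100

Percent ionization = 0.0287%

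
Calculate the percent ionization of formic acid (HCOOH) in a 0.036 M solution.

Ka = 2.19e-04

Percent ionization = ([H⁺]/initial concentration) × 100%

Using Ka equilibrium: x² + Ka×x - Ka×C = 0. Solving: [H⁺] = 2.7005e-03. Percent = (2.7005e-03/0.036) × 100

Percent ionization = 7.5%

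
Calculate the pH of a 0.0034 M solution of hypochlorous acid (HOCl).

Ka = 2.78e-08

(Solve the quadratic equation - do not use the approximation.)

x² + Ka×x - Ka×C = 0. Using quadratic formula: [H⁺] = 9.7082e-06

pH = 5.01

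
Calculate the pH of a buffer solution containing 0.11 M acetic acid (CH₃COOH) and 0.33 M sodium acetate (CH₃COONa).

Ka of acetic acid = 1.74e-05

pKa = -log(1.74e-05) = 4.76. pH = pKa + log([A⁻]/[HA]) = 4.76 + log(0.33/0.11)

pH = 5.24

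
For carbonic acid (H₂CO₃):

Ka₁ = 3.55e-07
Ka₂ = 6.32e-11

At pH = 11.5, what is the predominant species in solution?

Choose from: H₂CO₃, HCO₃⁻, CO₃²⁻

pKa₁ = 6.45, pKa₂ = 10.20. For a polyprotic acid the predominant species crosses at each pKa: below pKa_n the protonated form dominates, above it the deprotonated form does. At pH = 11.5, the predominant species is CO₃²⁻.

CO₃²⁻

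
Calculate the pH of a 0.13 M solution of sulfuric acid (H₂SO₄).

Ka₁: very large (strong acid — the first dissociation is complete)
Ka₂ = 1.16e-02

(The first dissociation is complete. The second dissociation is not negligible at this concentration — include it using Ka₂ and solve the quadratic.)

First dissociation is complete: [H⁺]₀ = [HSO₄⁻]₀ = C = 0.13 M. Second dissociation HSO₄⁻ ⇌ H⁺ + SO₄²⁻: let x = [SO₄²⁻]. Ka₂ = (C + x)·x / (C − x) = 1.16e-02 → x² + (C + Ka₂)·x − Ka₂·C = 0 → x² + 0.14160·x − 1.508e-03 = 0. x = (−0.14160 + √(0.14160² + 4 × 1.508e-03)) / 2 = 9.9505e-03 M. [H⁺] = C + x = 0.13 + 9.9505e-03 = 1.3995e-01 M. pH = -log(1.3995e-01) = 0.85.

pH = 0.85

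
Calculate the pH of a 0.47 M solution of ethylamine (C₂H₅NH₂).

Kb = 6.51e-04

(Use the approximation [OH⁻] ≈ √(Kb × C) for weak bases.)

[OH⁻] = √(Kb × C) = √(6.51e-04 × 0.47) = 1.7492e-02. pOH = 1.76, pH = 14 - pOH

pH = 12.24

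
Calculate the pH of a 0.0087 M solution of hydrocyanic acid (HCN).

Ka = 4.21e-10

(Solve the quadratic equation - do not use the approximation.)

x² + Ka×x - Ka×C = 0. Using quadratic formula: [H⁺] = 1.9136e-06

pH = 5.72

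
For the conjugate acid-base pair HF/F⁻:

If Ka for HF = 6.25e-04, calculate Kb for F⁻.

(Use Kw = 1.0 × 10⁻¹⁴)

For a conjugate pair Ka × Kb = Kw, so Kb = Kw/Ka = 1.0 × 10⁻¹⁴ / 6.25e-04 = 1.60e-11.

K_b = 1.60e-11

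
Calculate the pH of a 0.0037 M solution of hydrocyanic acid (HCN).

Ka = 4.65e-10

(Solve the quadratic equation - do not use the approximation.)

x² + Ka×x - Ka×C = 0. Using quadratic formula: [H⁺] = 1.3114e-06

pH = 5.88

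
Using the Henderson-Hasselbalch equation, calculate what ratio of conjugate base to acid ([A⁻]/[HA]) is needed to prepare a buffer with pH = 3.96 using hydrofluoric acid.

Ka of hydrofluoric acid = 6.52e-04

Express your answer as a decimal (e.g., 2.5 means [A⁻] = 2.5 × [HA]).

pKa = -log(6.52e-04) = 3.1858. pH = pKa + log([A⁻]/[HA]), so log([A⁻]/[HA]) = pH − pKa = 3.96 − 3.1858 = 0.7742. [A⁻]/[HA] = 10^(0.7742) = 5.95

[A⁻]/[HA] = 5.95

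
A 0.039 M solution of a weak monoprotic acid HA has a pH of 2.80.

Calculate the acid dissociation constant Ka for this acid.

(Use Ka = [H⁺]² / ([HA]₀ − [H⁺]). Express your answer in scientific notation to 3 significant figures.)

[H⁺] = 10^(−pH) = 10^(−2.80) = 1.585e-03 M. For HA ⇌ H⁺ + A⁻, Ka = [H⁺][A⁻]/[HA] = [H⁺]² / ([HA]₀ − [H⁺]) = (1.585e-03)² / (0.039 − 1.585e-03) = 6.71e-05.

K_a = 6.71e-05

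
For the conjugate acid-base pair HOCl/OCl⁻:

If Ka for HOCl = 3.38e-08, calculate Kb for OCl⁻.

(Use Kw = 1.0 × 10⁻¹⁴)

For a conjugate pair Ka × Kb = Kw, so Kb = Kw/Ka = 1.0 × 10⁻¹⁴ / 3.38e-08 = 2.96e-07.

K_b = 2.96e-07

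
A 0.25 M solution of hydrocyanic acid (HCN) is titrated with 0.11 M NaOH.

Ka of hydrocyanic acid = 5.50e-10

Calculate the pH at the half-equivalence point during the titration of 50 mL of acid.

At half-equivalence [HA] = [A⁻], so Henderson-Hasselbalch gives pH = pKa = -log(5.50e-10) = 9.26.

pH = pKa = 9.26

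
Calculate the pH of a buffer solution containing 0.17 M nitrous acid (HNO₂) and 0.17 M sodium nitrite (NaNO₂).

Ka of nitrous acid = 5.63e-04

pKa = -log(5.63e-04) = 3.25. pH = pKa + log([A⁻]/[HA]) = 3.25 + log(0.17/0.17)

pH = 3.25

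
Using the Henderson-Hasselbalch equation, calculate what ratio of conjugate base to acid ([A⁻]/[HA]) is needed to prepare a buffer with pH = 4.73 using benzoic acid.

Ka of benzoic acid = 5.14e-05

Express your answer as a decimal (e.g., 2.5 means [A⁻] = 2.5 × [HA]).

pKa = -log(5.14e-05) = 4.2890. pH = pKa + log([A⁻]/[HA]), so log([A⁻]/[HA]) = pH − pKa = 4.73 − 4.2890 = 0.4410. [A⁻]/[HA] = 10^(0.4410) = 2.76

[A⁻]/[HA] = 2.76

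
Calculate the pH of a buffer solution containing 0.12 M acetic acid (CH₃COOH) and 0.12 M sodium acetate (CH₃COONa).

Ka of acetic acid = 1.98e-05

pKa = -log(1.98e-05) = 4.70. pH = pKa + log([A⁻]/[HA]) = 4.70 + log(0.12/0.12)

pH = 4.70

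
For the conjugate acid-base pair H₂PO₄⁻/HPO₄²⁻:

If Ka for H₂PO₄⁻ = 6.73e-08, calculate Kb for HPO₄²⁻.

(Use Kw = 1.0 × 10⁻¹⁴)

For a conjugate pair Ka × Kb = Kw, so Kb = Kw/Ka = 1.0 × 10⁻¹⁴ / 6.73e-08 = 1.49e-07.

K_b = 1.49e-07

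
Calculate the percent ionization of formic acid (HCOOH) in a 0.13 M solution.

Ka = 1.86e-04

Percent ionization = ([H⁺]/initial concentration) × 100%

Using Ka equilibrium: x² + Ka×x - Ka×C = 0. Solving: [H⁺] = 4.8252e-03. Percent = (4.8252e-03/0.13) × 100

Percent ionization = 3.71%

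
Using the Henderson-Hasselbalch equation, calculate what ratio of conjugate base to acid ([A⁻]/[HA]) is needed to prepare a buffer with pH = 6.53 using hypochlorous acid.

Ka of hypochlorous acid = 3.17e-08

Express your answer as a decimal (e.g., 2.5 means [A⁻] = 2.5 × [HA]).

pKa = -log(3.17e-08) = 7.4989. pH = pKa + log([A⁻]/[HA]), so log([A⁻]/[HA]) = pH − pKa = 6.53 − 7.4989 = -0.9689. [A⁻]/[HA] = 10^(-0.9689) = 0.107

[A⁻]/[HA] = 0.107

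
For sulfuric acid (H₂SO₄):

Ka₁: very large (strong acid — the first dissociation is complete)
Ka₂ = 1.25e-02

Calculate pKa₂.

pKa₂ = -log(Ka₂) = -log(1.25e-02) = 1.90.

pK_{a2} = 1.90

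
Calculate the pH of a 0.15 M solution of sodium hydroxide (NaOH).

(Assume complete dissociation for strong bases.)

[OH⁻] = 0.15 M for strong base. pOH = -log[OH⁻] = 0.82, pH = 14 - pOH

pH = 13.18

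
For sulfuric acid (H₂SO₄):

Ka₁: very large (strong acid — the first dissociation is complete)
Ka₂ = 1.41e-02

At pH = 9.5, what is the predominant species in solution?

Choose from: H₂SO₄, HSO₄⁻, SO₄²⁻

The first dissociation is complete, so H₂SO₄ itself is never the predominant species in water; pKa₂ = -log(1.41e-02) = 1.85. For a polyprotic acid the predominant species crosses at each pKa: below pKa_n the protonated form dominates, above it the deprotonated form does. At pH = 9.5, the predominant species is SO₄²⁻.

SO₄²⁻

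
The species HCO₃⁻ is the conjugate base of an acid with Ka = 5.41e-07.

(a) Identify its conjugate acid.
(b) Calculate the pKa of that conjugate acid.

(a) The conjugate acid is formed by adding one H⁺ to HCO₃⁻, giving H₂CO₃. (b) pKa = -log(Ka) = -log(5.41e-07) = 6.27.

Conjugate acid: H₂CO₃; pK_a = 6.27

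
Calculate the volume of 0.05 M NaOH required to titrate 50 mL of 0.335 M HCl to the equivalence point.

At equivalence: moles acid = moles base. moles HCl = 0.335 × 50/1000 = 0.01675 mol. V_base = moles / 0.05 × 1000 = 335.0 mL.

V_{base} = 335.0 mL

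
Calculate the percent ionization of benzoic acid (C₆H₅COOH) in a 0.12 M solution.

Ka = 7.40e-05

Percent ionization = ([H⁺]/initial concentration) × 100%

Using Ka equilibrium: x² + Ka×x - Ka×C = 0. Solving: [H⁺] = 2.9432e-03. Percent = (2.9432e-03/0.12) × 100

Percent ionization = 2.45%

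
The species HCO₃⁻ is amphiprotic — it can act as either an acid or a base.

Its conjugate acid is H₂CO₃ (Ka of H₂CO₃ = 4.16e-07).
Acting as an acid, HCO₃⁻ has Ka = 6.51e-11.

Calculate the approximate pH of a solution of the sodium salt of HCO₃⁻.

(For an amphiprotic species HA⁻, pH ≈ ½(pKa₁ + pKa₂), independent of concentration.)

pKa₁ = -log(4.16e-07) = 6.38; pKa₂ = -log(6.51e-11) = 10.19. For an amphiprotic species, pH ≈ ½(pKa₁ + pKa₂) = ½(6.38 + 10.19) = 8.28.

pH = 8.28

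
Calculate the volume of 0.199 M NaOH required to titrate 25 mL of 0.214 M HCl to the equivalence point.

At equivalence: moles acid = moles base. moles HCl = 0.214 × 25/1000 = 0.00535 mol. V_base = moles / 0.199 × 1000 = 26.9 mL.

V_{base} = 26.9 mL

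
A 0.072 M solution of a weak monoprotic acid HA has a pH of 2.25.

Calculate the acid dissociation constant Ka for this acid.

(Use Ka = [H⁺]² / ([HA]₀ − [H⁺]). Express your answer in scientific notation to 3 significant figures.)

[H⁺] = 10^(−pH) = 10^(−2.25) = 5.623e-03 M. For HA ⇌ H⁺ + A⁻, Ka = [H⁺][A⁻]/[HA] = [H⁺]² / ([HA]₀ − [H⁺]) = (5.623e-03)² / (0.072 − 5.623e-03) = 4.76e-04.

K_a = 4.76e-04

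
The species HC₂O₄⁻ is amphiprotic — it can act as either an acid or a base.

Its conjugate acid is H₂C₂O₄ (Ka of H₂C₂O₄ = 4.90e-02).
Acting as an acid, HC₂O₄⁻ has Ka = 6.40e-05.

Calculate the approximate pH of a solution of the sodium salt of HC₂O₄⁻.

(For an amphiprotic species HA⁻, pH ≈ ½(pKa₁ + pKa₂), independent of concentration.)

pKa₁ = -log(4.90e-02) = 1.31; pKa₂ = -log(6.40e-05) = 4.19. For an amphiprotic species, pH ≈ ½(pKa₁ + pKa₂) = ½(1.31 + 4.19) = 2.75.

pH = 2.75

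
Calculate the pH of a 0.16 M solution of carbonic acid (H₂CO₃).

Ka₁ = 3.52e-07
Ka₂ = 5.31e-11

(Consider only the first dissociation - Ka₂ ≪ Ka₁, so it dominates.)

First dissociation dominates. From Ka₁ = [H⁺][HA⁻]/[H₂A], x² + Ka₁·x − Ka₁·C = 0 with C = 0.16 M and Ka₁ = 3.52e-07. Solving: [H⁺] = (−Ka₁ + √(Ka₁² + 4·Ka₁·C)) / 2 = 2.3714e-04 M. pH = -log(2.3714e-04) = 3.62.

pH = 3.62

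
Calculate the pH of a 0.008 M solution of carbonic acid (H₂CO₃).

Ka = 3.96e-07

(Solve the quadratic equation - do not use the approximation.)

x² + Ka×x - Ka×C = 0. Using quadratic formula: [H⁺] = 5.6087e-05

pH = 4.25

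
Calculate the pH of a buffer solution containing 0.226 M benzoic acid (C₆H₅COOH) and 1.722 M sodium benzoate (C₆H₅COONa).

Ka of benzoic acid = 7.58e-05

pKa = -log(7.58e-05) = 4.12. pH = pKa + log([A⁻]/[HA]) = 4.12 + log(1.722/0.226)

pH = 5.00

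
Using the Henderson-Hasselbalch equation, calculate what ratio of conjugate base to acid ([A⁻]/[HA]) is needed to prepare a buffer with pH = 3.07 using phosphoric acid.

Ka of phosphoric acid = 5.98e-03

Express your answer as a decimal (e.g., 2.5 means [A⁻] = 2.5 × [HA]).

pKa = -log(5.98e-03) = 2.2233. pH = pKa + log([A⁻]/[HA]), so log([A⁻]/[HA]) = pH − pKa = 3.07 − 2.2233 = 0.8467. [A⁻]/[HA] = 10^(0.8467) = 7.03

[A⁻]/[HA] = 7.03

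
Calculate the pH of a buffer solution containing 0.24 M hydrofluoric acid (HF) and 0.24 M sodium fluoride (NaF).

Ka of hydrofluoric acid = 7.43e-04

pKa = -log(7.43e-04) = 3.13. pH = pKa + log([A⁻]/[HA]) = 3.13 + log(0.24/0.24)

pH = 3.13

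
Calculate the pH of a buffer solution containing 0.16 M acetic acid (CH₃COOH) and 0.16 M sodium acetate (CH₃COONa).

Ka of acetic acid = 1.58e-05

pKa = -log(1.58e-05) = 4.80. pH = pKa + log([A⁻]/[HA]) = 4.80 + log(0.16/0.16)

pH = 4.80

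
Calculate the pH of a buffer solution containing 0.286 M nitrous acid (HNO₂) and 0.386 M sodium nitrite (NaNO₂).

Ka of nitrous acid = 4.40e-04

pKa = -log(4.40e-04) = 3.36. pH = pKa + log([A⁻]/[HA]) = 3.36 + log(0.386/0.286)

pH = 3.49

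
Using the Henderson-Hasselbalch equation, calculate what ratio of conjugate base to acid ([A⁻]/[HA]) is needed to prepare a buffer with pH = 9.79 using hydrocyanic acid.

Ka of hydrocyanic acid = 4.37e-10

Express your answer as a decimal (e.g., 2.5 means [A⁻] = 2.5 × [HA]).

pKa = -log(4.37e-10) = 9.3595. pH = pKa + log([A⁻]/[HA]), so log([A⁻]/[HA]) = pH − pKa = 9.79 − 9.3595 = 0.4305. [A⁻]/[HA] = 10^(0.4305) = 2.69

[A⁻]/[HA] = 2.69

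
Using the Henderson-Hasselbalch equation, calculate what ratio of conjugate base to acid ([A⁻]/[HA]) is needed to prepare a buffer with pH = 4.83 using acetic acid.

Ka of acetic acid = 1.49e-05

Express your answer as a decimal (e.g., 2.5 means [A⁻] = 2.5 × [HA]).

pKa = -log(1.49e-05) = 4.8268. pH = pKa + log([A⁻]/[HA]), so log([A⁻]/[HA]) = pH − pKa = 4.83 − 4.8268 = 0.0032. [A⁻]/[HA] = 10^(0.0032) = 1.01

[A⁻]/[HA] = 1.01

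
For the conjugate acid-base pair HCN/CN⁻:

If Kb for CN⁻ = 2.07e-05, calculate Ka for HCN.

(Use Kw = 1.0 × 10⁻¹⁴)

For a conjugate pair Ka × Kb = Kw, so Ka = Kw/Kb = 1.0 × 10⁻¹⁴ / 2.07e-05 = 4.83e-10.

K_a = 4.83e-10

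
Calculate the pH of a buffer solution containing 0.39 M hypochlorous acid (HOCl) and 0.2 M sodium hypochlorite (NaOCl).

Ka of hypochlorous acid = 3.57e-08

pKa = -log(3.57e-08) = 7.45. pH = pKa + log([A⁻]/[HA]) = 7.45 + log(0.2/0.39)

pH = 7.16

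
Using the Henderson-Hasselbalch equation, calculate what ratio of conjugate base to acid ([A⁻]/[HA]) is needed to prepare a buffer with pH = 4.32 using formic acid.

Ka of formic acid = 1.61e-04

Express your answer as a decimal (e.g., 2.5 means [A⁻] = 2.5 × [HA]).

pKa = -log(1.61e-04) = 3.7932. pH = pKa + log([A⁻]/[HA]), so log([A⁻]/[HA]) = pH − pKa = 4.32 − 3.7932 = 0.5268. [A⁻]/[HA] = 10^(0.5268) = 3.36

[A⁻]/[HA] = 3.36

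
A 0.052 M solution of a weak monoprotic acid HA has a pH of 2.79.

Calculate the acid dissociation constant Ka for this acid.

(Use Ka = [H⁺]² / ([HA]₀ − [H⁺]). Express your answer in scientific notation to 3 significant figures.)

[H⁺] = 10^(−pH) = 10^(−2.79) = 1.622e-03 M. For HA ⇌ H⁺ + A⁻, Ka = [H⁺][A⁻]/[HA] = [H⁺]² / ([HA]₀ − [H⁺]) = (1.622e-03)² / (0.052 − 1.622e-03) = 5.22e-05.

K_a = 5.22e-05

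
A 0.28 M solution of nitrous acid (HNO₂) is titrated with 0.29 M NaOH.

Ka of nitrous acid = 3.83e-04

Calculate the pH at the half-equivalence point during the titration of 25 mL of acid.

At half-equivalence [HA] = [A⁻], so Henderson-Hasselbalch gives pH = pKa = -log(3.83e-04) = 3.42.

pH = pKa = 3.42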